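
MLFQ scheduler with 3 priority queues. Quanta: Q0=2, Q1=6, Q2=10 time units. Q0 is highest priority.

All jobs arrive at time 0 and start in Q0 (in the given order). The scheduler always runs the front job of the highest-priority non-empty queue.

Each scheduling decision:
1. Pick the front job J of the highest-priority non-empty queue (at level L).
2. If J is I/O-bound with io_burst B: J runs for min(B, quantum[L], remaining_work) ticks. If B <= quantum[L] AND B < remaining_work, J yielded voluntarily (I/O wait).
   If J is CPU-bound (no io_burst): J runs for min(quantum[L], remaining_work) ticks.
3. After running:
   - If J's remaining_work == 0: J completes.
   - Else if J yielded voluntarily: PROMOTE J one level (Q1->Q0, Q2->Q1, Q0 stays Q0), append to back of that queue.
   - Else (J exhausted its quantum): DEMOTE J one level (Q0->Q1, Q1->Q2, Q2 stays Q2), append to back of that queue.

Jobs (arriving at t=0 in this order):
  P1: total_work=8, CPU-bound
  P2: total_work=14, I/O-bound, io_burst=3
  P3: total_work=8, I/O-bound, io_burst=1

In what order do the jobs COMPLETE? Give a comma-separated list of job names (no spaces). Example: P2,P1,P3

t=0-2: P1@Q0 runs 2, rem=6, quantum used, demote→Q1. Q0=[P2,P3] Q1=[P1] Q2=[]
t=2-4: P2@Q0 runs 2, rem=12, quantum used, demote→Q1. Q0=[P3] Q1=[P1,P2] Q2=[]
t=4-5: P3@Q0 runs 1, rem=7, I/O yield, promote→Q0. Q0=[P3] Q1=[P1,P2] Q2=[]
t=5-6: P3@Q0 runs 1, rem=6, I/O yield, promote→Q0. Q0=[P3] Q1=[P1,P2] Q2=[]
t=6-7: P3@Q0 runs 1, rem=5, I/O yield, promote→Q0. Q0=[P3] Q1=[P1,P2] Q2=[]
t=7-8: P3@Q0 runs 1, rem=4, I/O yield, promote→Q0. Q0=[P3] Q1=[P1,P2] Q2=[]
t=8-9: P3@Q0 runs 1, rem=3, I/O yield, promote→Q0. Q0=[P3] Q1=[P1,P2] Q2=[]
t=9-10: P3@Q0 runs 1, rem=2, I/O yield, promote→Q0. Q0=[P3] Q1=[P1,P2] Q2=[]
t=10-11: P3@Q0 runs 1, rem=1, I/O yield, promote→Q0. Q0=[P3] Q1=[P1,P2] Q2=[]
t=11-12: P3@Q0 runs 1, rem=0, completes. Q0=[] Q1=[P1,P2] Q2=[]
t=12-18: P1@Q1 runs 6, rem=0, completes. Q0=[] Q1=[P2] Q2=[]
t=18-21: P2@Q1 runs 3, rem=9, I/O yield, promote→Q0. Q0=[P2] Q1=[] Q2=[]
t=21-23: P2@Q0 runs 2, rem=7, quantum used, demote→Q1. Q0=[] Q1=[P2] Q2=[]
t=23-26: P2@Q1 runs 3, rem=4, I/O yield, promote→Q0. Q0=[P2] Q1=[] Q2=[]
t=26-28: P2@Q0 runs 2, rem=2, quantum used, demote→Q1. Q0=[] Q1=[P2] Q2=[]
t=28-30: P2@Q1 runs 2, rem=0, completes. Q0=[] Q1=[] Q2=[]

Answer: P3,P1,P2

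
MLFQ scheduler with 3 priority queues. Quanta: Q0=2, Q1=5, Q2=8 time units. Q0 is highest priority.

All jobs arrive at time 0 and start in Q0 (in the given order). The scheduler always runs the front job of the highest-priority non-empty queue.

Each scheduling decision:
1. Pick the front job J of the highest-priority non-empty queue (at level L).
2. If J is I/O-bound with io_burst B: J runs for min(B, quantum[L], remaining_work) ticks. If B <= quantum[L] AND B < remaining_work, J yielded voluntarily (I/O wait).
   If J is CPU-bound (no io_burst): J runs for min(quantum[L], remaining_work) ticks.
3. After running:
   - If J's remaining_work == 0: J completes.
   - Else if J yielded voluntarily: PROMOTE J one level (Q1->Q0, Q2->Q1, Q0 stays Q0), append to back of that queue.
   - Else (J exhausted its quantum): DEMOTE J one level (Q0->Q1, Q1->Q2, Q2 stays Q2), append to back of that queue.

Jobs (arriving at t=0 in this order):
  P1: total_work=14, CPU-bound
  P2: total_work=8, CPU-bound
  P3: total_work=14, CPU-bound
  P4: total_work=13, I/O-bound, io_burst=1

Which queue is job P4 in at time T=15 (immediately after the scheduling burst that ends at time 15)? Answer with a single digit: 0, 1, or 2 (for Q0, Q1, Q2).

Answer: 0

Derivation:
t=0-2: P1@Q0 runs 2, rem=12, quantum used, demote→Q1. Q0=[P2,P3,P4] Q1=[P1] Q2=[]
t=2-4: P2@Q0 runs 2, rem=6, quantum used, demote→Q1. Q0=[P3,P4] Q1=[P1,P2] Q2=[]
t=4-6: P3@Q0 runs 2, rem=12, quantum used, demote→Q1. Q0=[P4] Q1=[P1,P2,P3] Q2=[]
t=6-7: P4@Q0 runs 1, rem=12, I/O yield, promote→Q0. Q0=[P4] Q1=[P1,P2,P3] Q2=[]
t=7-8: P4@Q0 runs 1, rem=11, I/O yield, promote→Q0. Q0=[P4] Q1=[P1,P2,P3] Q2=[]
t=8-9: P4@Q0 runs 1, rem=10, I/O yield, promote→Q0. Q0=[P4] Q1=[P1,P2,P3] Q2=[]
t=9-10: P4@Q0 runs 1, rem=9, I/O yield, promote→Q0. Q0=[P4] Q1=[P1,P2,P3] Q2=[]
t=10-11: P4@Q0 runs 1, rem=8, I/O yield, promote→Q0. Q0=[P4] Q1=[P1,P2,P3] Q2=[]
t=11-12: P4@Q0 runs 1, rem=7, I/O yield, promote→Q0. Q0=[P4] Q1=[P1,P2,P3] Q2=[]
t=12-13: P4@Q0 runs 1, rem=6, I/O yield, promote→Q0. Q0=[P4] Q1=[P1,P2,P3] Q2=[]
t=13-14: P4@Q0 runs 1, rem=5, I/O yield, promote→Q0. Q0=[P4] Q1=[P1,P2,P3] Q2=[]
t=14-15: P4@Q0 runs 1, rem=4, I/O yield, promote→Q0. Q0=[P4] Q1=[P1,P2,P3] Q2=[]
t=15-16: P4@Q0 runs 1, rem=3, I/O yield, promote→Q0. Q0=[P4] Q1=[P1,P2,P3] Q2=[]
t=16-17: P4@Q0 runs 1, rem=2, I/O yield, promote→Q0. Q0=[P4] Q1=[P1,P2,P3] Q2=[]
t=17-18: P4@Q0 runs 1, rem=1, I/O yield, promote→Q0. Q0=[P4] Q1=[P1,P2,P3] Q2=[]
t=18-19: P4@Q0 runs 1, rem=0, completes. Q0=[] Q1=[P1,P2,P3] Q2=[]
t=19-24: P1@Q1 runs 5, rem=7, quantum used, demote→Q2. Q0=[] Q1=[P2,P3] Q2=[P1]
t=24-29: P2@Q1 runs 5, rem=1, quantum used, demote→Q2. Q0=[] Q1=[P3] Q2=[P1,P2]
t=29-34: P3@Q1 runs 5, rem=7, quantum used, demote→Q2. Q0=[] Q1=[] Q2=[P1,P2,P3]
t=34-41: P1@Q2 runs 7, rem=0, completes. Q0=[] Q1=[] Q2=[P2,P3]
t=41-42: P2@Q2 runs 1, rem=0, completes. Q0=[] Q1=[] Q2=[P3]
t=42-49: P3@Q2 runs 7, rem=0, completes. Q0=[] Q1=[] Q2=[]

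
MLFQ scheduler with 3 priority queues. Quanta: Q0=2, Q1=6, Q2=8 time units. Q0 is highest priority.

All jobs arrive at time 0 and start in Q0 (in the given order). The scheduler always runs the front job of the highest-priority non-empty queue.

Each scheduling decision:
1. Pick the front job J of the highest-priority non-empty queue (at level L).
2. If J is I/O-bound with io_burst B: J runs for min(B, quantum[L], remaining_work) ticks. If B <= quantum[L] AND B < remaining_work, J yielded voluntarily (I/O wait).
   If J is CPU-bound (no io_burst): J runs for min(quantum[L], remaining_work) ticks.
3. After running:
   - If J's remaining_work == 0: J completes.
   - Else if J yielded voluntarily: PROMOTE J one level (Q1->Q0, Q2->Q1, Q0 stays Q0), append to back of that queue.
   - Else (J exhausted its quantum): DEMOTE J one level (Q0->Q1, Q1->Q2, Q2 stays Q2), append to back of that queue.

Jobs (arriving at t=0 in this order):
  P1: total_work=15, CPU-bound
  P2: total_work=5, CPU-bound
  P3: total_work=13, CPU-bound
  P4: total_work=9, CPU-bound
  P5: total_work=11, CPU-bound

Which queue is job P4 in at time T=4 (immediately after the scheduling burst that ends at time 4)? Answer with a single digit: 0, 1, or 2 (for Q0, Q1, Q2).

t=0-2: P1@Q0 runs 2, rem=13, quantum used, demote→Q1. Q0=[P2,P3,P4,P5] Q1=[P1] Q2=[]
t=2-4: P2@Q0 runs 2, rem=3, quantum used, demote→Q1. Q0=[P3,P4,P5] Q1=[P1,P2] Q2=[]
t=4-6: P3@Q0 runs 2, rem=11, quantum used, demote→Q1. Q0=[P4,P5] Q1=[P1,P2,P3] Q2=[]
t=6-8: P4@Q0 runs 2, rem=7, quantum used, demote→Q1. Q0=[P5] Q1=[P1,P2,P3,P4] Q2=[]
t=8-10: P5@Q0 runs 2, rem=9, quantum used, demote→Q1. Q0=[] Q1=[P1,P2,P3,P4,P5] Q2=[]
t=10-16: P1@Q1 runs 6, rem=7, quantum used, demote→Q2. Q0=[] Q1=[P2,P3,P4,P5] Q2=[P1]
t=16-19: P2@Q1 runs 3, rem=0, completes. Q0=[] Q1=[P3,P4,P5] Q2=[P1]
t=19-25: P3@Q1 runs 6, rem=5, quantum used, demote→Q2. Q0=[] Q1=[P4,P5] Q2=[P1,P3]
t=25-31: P4@Q1 runs 6, rem=1, quantum used, demote→Q2. Q0=[] Q1=[P5] Q2=[P1,P3,P4]
t=31-37: P5@Q1 runs 6, rem=3, quantum used, demote→Q2. Q0=[] Q1=[] Q2=[P1,P3,P4,P5]
t=37-44: P1@Q2 runs 7, rem=0, completes. Q0=[] Q1=[] Q2=[P3,P4,P5]
t=44-49: P3@Q2 runs 5, rem=0, completes. Q0=[] Q1=[] Q2=[P4,P5]
t=49-50: P4@Q2 runs 1, rem=0, completes. Q0=[] Q1=[] Q2=[P5]
t=50-53: P5@Q2 runs 3, rem=0, completes. Q0=[] Q1=[] Q2=[]

Answer: 0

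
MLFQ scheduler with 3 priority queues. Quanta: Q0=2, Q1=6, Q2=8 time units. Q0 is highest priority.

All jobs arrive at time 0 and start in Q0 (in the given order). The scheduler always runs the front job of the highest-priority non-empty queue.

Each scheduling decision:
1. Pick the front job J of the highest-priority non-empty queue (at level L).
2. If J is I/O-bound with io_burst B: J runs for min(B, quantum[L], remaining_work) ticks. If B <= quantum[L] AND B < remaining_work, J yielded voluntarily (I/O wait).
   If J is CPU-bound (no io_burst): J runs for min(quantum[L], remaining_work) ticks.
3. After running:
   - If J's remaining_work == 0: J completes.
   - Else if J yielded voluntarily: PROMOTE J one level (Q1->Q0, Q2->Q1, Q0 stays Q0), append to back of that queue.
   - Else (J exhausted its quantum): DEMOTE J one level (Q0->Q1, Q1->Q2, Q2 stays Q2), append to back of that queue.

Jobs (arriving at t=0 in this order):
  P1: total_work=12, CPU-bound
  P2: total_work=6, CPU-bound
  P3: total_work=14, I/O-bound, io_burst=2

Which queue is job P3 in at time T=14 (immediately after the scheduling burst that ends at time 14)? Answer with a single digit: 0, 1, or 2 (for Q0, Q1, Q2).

Answer: 0

Derivation:
t=0-2: P1@Q0 runs 2, rem=10, quantum used, demote→Q1. Q0=[P2,P3] Q1=[P1] Q2=[]
t=2-4: P2@Q0 runs 2, rem=4, quantum used, demote→Q1. Q0=[P3] Q1=[P1,P2] Q2=[]
t=4-6: P3@Q0 runs 2, rem=12, I/O yield, promote→Q0. Q0=[P3] Q1=[P1,P2] Q2=[]
t=6-8: P3@Q0 runs 2, rem=10, I/O yield, promote→Q0. Q0=[P3] Q1=[P1,P2] Q2=[]
t=8-10: P3@Q0 runs 2, rem=8, I/O yield, promote→Q0. Q0=[P3] Q1=[P1,P2] Q2=[]
t=10-12: P3@Q0 runs 2, rem=6, I/O yield, promote→Q0. Q0=[P3] Q1=[P1,P2] Q2=[]
t=12-14: P3@Q0 runs 2, rem=4, I/O yield, promote→Q0. Q0=[P3] Q1=[P1,P2] Q2=[]
t=14-16: P3@Q0 runs 2, rem=2, I/O yield, promote→Q0. Q0=[P3] Q1=[P1,P2] Q2=[]
t=16-18: P3@Q0 runs 2, rem=0, completes. Q0=[] Q1=[P1,P2] Q2=[]
t=18-24: P1@Q1 runs 6, rem=4, quantum used, demote→Q2. Q0=[] Q1=[P2] Q2=[P1]
t=24-28: P2@Q1 runs 4, rem=0, completes. Q0=[] Q1=[] Q2=[P1]
t=28-32: P1@Q2 runs 4, rem=0, completes. Q0=[] Q1=[] Q2=[]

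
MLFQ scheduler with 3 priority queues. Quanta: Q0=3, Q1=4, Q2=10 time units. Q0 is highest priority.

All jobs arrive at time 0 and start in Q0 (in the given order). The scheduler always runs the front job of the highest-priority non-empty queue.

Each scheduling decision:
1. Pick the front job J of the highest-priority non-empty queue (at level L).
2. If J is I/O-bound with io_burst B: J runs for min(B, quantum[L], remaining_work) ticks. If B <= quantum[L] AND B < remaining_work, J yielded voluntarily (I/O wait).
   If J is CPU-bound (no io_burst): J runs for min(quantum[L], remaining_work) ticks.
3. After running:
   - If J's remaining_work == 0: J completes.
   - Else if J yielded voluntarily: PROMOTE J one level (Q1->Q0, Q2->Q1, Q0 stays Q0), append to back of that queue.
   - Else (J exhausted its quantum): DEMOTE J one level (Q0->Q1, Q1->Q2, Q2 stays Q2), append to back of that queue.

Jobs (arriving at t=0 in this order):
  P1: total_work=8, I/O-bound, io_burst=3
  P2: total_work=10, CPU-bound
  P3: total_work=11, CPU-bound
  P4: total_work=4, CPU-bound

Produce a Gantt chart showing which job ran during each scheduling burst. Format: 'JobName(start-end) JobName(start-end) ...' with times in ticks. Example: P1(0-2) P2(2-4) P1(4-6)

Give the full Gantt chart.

t=0-3: P1@Q0 runs 3, rem=5, I/O yield, promote→Q0. Q0=[P2,P3,P4,P1] Q1=[] Q2=[]
t=3-6: P2@Q0 runs 3, rem=7, quantum used, demote→Q1. Q0=[P3,P4,P1] Q1=[P2] Q2=[]
t=6-9: P3@Q0 runs 3, rem=8, quantum used, demote→Q1. Q0=[P4,P1] Q1=[P2,P3] Q2=[]
t=9-12: P4@Q0 runs 3, rem=1, quantum used, demote→Q1. Q0=[P1] Q1=[P2,P3,P4] Q2=[]
t=12-15: P1@Q0 runs 3, rem=2, I/O yield, promote→Q0. Q0=[P1] Q1=[P2,P3,P4] Q2=[]
t=15-17: P1@Q0 runs 2, rem=0, completes. Q0=[] Q1=[P2,P3,P4] Q2=[]
t=17-21: P2@Q1 runs 4, rem=3, quantum used, demote→Q2. Q0=[] Q1=[P3,P4] Q2=[P2]
t=21-25: P3@Q1 runs 4, rem=4, quantum used, demote→Q2. Q0=[] Q1=[P4] Q2=[P2,P3]
t=25-26: P4@Q1 runs 1, rem=0, completes. Q0=[] Q1=[] Q2=[P2,P3]
t=26-29: P2@Q2 runs 3, rem=0, completes. Q0=[] Q1=[] Q2=[P3]
t=29-33: P3@Q2 runs 4, rem=0, completes. Q0=[] Q1=[] Q2=[]

Answer: P1(0-3) P2(3-6) P3(6-9) P4(9-12) P1(12-15) P1(15-17) P2(17-21) P3(21-25) P4(25-26) P2(26-29) P3(29-33)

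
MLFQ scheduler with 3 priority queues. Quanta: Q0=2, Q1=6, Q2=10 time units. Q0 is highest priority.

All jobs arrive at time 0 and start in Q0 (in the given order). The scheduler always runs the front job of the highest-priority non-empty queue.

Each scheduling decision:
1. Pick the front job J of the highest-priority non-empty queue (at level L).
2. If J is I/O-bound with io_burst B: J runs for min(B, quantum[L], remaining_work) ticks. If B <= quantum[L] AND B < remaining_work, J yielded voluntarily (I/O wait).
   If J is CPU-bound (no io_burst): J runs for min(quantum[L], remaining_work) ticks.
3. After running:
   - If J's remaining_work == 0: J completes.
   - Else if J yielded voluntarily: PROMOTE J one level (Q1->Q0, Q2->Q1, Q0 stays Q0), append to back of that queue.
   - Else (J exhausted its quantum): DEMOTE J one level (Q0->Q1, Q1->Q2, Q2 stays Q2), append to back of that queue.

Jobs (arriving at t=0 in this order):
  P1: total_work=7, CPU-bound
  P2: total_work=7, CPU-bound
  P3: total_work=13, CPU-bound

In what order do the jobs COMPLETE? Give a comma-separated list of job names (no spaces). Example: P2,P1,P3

t=0-2: P1@Q0 runs 2, rem=5, quantum used, demote→Q1. Q0=[P2,P3] Q1=[P1] Q2=[]
t=2-4: P2@Q0 runs 2, rem=5, quantum used, demote→Q1. Q0=[P3] Q1=[P1,P2] Q2=[]
t=4-6: P3@Q0 runs 2, rem=11, quantum used, demote→Q1. Q0=[] Q1=[P1,P2,P3] Q2=[]
t=6-11: P1@Q1 runs 5, rem=0, completes. Q0=[] Q1=[P2,P3] Q2=[]
t=11-16: P2@Q1 runs 5, rem=0, completes. Q0=[] Q1=[P3] Q2=[]
t=16-22: P3@Q1 runs 6, rem=5, quantum used, demote→Q2. Q0=[] Q1=[] Q2=[P3]
t=22-27: P3@Q2 runs 5, rem=0, completes. Q0=[] Q1=[] Q2=[]

Answer: P1,P2,P3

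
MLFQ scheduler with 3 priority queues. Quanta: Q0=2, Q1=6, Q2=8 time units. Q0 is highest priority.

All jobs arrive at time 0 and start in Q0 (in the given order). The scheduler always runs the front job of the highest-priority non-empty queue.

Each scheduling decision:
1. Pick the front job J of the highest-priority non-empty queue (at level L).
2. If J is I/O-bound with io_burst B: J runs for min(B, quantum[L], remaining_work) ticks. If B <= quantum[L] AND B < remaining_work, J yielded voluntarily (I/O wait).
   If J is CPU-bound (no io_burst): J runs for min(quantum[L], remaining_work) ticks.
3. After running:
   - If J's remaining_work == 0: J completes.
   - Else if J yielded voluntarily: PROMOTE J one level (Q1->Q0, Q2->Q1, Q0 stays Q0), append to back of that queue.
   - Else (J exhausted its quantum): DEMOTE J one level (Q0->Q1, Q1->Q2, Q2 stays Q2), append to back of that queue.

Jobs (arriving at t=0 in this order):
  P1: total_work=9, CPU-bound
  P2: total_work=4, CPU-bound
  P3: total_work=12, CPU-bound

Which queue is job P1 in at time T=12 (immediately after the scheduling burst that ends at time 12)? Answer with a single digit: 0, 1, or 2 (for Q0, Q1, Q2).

Answer: 2

Derivation:
t=0-2: P1@Q0 runs 2, rem=7, quantum used, demote→Q1. Q0=[P2,P3] Q1=[P1] Q2=[]
t=2-4: P2@Q0 runs 2, rem=2, quantum used, demote→Q1. Q0=[P3] Q1=[P1,P2] Q2=[]
t=4-6: P3@Q0 runs 2, rem=10, quantum used, demote→Q1. Q0=[] Q1=[P1,P2,P3] Q2=[]
t=6-12: P1@Q1 runs 6, rem=1, quantum used, demote→Q2. Q0=[] Q1=[P2,P3] Q2=[P1]
t=12-14: P2@Q1 runs 2, rem=0, completes. Q0=[] Q1=[P3] Q2=[P1]
t=14-20: P3@Q1 runs 6, rem=4, quantum used, demote→Q2. Q0=[] Q1=[] Q2=[P1,P3]
t=20-21: P1@Q2 runs 1, rem=0, completes. Q0=[] Q1=[] Q2=[P3]
t=21-25: P3@Q2 runs 4, rem=0, completes. Q0=[] Q1=[] Q2=[]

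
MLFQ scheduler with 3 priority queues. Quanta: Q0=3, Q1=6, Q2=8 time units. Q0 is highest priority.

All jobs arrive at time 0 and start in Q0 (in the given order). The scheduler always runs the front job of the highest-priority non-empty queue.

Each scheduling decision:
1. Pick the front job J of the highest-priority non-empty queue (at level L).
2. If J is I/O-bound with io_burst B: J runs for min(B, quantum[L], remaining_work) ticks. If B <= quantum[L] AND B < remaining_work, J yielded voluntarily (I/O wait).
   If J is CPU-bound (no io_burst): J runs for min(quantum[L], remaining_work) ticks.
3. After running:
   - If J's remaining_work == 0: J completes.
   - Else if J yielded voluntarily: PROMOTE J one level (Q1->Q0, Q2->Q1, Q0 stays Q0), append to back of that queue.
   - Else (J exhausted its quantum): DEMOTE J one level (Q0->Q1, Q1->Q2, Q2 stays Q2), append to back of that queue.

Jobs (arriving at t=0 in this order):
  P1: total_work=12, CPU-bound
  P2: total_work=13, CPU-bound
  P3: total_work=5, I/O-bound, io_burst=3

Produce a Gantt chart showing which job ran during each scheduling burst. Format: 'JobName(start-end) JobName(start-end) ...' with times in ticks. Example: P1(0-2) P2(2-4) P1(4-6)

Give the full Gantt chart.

t=0-3: P1@Q0 runs 3, rem=9, quantum used, demote→Q1. Q0=[P2,P3] Q1=[P1] Q2=[]
t=3-6: P2@Q0 runs 3, rem=10, quantum used, demote→Q1. Q0=[P3] Q1=[P1,P2] Q2=[]
t=6-9: P3@Q0 runs 3, rem=2, I/O yield, promote→Q0. Q0=[P3] Q1=[P1,P2] Q2=[]
t=9-11: P3@Q0 runs 2, rem=0, completes. Q0=[] Q1=[P1,P2] Q2=[]
t=11-17: P1@Q1 runs 6, rem=3, quantum used, demote→Q2. Q0=[] Q1=[P2] Q2=[P1]
t=17-23: P2@Q1 runs 6, rem=4, quantum used, demote→Q2. Q0=[] Q1=[] Q2=[P1,P2]
t=23-26: P1@Q2 runs 3, rem=0, completes. Q0=[] Q1=[] Q2=[P2]
t=26-30: P2@Q2 runs 4, rem=0, completes. Q0=[] Q1=[] Q2=[]

Answer: P1(0-3) P2(3-6) P3(6-9) P3(9-11) P1(11-17) P2(17-23) P1(23-26) P2(26-30)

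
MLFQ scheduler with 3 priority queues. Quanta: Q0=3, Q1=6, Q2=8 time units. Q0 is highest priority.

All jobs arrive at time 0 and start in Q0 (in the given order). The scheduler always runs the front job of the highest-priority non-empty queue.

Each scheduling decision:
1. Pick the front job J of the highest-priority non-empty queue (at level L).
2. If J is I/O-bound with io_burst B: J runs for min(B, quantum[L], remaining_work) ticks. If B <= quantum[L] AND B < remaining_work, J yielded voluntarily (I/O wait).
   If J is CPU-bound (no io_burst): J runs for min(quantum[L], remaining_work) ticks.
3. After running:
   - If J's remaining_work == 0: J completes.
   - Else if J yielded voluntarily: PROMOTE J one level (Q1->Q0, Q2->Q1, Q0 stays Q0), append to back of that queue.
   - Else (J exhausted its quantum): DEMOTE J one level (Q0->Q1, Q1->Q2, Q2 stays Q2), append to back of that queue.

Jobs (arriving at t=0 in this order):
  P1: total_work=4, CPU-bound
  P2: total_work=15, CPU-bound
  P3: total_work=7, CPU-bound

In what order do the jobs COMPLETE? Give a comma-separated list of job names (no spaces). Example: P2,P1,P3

t=0-3: P1@Q0 runs 3, rem=1, quantum used, demote→Q1. Q0=[P2,P3] Q1=[P1] Q2=[]
t=3-6: P2@Q0 runs 3, rem=12, quantum used, demote→Q1. Q0=[P3] Q1=[P1,P2] Q2=[]
t=6-9: P3@Q0 runs 3, rem=4, quantum used, demote→Q1. Q0=[] Q1=[P1,P2,P3] Q2=[]
t=9-10: P1@Q1 runs 1, rem=0, completes. Q0=[] Q1=[P2,P3] Q2=[]
t=10-16: P2@Q1 runs 6, rem=6, quantum used, demote→Q2. Q0=[] Q1=[P3] Q2=[P2]
t=16-20: P3@Q1 runs 4, rem=0, completes. Q0=[] Q1=[] Q2=[P2]
t=20-26: P2@Q2 runs 6, rem=0, completes. Q0=[] Q1=[] Q2=[]

Answer: P1,P3,P2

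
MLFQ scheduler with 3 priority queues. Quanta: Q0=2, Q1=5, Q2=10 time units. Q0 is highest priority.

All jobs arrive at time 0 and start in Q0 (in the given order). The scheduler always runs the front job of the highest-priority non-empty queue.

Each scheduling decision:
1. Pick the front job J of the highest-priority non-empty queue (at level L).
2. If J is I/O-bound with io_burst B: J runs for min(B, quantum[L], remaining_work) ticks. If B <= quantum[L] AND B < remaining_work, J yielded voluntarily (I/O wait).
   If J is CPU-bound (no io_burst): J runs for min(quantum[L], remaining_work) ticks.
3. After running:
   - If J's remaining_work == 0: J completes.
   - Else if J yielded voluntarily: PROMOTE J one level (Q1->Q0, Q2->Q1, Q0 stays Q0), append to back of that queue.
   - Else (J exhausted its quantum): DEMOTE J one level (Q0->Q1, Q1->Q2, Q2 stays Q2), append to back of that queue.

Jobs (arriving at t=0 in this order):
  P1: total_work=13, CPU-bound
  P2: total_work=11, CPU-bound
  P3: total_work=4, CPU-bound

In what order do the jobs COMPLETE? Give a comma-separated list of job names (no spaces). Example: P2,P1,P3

Answer: P3,P1,P2

Derivation:
t=0-2: P1@Q0 runs 2, rem=11, quantum used, demote→Q1. Q0=[P2,P3] Q1=[P1] Q2=[]
t=2-4: P2@Q0 runs 2, rem=9, quantum used, demote→Q1. Q0=[P3] Q1=[P1,P2] Q2=[]
t=4-6: P3@Q0 runs 2, rem=2, quantum used, demote→Q1. Q0=[] Q1=[P1,P2,P3] Q2=[]
t=6-11: P1@Q1 runs 5, rem=6, quantum used, demote→Q2. Q0=[] Q1=[P2,P3] Q2=[P1]
t=11-16: P2@Q1 runs 5, rem=4, quantum used, demote→Q2. Q0=[] Q1=[P3] Q2=[P1,P2]
t=16-18: P3@Q1 runs 2, rem=0, completes. Q0=[] Q1=[] Q2=[P1,P2]
t=18-24: P1@Q2 runs 6, rem=0, completes. Q0=[] Q1=[] Q2=[P2]
t=24-28: P2@Q2 runs 4, rem=0, completes. Q0=[] Q1=[] Q2=[]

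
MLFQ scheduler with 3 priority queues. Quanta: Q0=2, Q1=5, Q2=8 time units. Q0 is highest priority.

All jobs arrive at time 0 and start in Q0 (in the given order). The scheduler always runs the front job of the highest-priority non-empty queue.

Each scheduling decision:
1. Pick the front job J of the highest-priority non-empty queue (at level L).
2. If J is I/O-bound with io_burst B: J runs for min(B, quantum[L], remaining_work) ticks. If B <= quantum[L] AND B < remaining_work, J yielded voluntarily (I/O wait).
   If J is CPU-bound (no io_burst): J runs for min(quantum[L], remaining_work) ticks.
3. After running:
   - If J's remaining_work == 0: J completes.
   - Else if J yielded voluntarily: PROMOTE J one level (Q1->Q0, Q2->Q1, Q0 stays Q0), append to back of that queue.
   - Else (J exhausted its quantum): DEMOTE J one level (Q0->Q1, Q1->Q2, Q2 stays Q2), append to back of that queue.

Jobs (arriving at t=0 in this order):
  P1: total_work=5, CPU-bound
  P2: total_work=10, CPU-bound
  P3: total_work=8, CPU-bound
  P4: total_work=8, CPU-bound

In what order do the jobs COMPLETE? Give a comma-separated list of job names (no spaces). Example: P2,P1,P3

t=0-2: P1@Q0 runs 2, rem=3, quantum used, demote→Q1. Q0=[P2,P3,P4] Q1=[P1] Q2=[]
t=2-4: P2@Q0 runs 2, rem=8, quantum used, demote→Q1. Q0=[P3,P4] Q1=[P1,P2] Q2=[]
t=4-6: P3@Q0 runs 2, rem=6, quantum used, demote→Q1. Q0=[P4] Q1=[P1,P2,P3] Q2=[]
t=6-8: P4@Q0 runs 2, rem=6, quantum used, demote→Q1. Q0=[] Q1=[P1,P2,P3,P4] Q2=[]
t=8-11: P1@Q1 runs 3, rem=0, completes. Q0=[] Q1=[P2,P3,P4] Q2=[]
t=11-16: P2@Q1 runs 5, rem=3, quantum used, demote→Q2. Q0=[] Q1=[P3,P4] Q2=[P2]
t=16-21: P3@Q1 runs 5, rem=1, quantum used, demote→Q2. Q0=[] Q1=[P4] Q2=[P2,P3]
t=21-26: P4@Q1 runs 5, rem=1, quantum used, demote→Q2. Q0=[] Q1=[] Q2=[P2,P3,P4]
t=26-29: P2@Q2 runs 3, rem=0, completes. Q0=[] Q1=[] Q2=[P3,P4]
t=29-30: P3@Q2 runs 1, rem=0, completes. Q0=[] Q1=[] Q2=[P4]
t=30-31: P4@Q2 runs 1, rem=0, completes. Q0=[] Q1=[] Q2=[]

Answer: P1,P2,P3,P4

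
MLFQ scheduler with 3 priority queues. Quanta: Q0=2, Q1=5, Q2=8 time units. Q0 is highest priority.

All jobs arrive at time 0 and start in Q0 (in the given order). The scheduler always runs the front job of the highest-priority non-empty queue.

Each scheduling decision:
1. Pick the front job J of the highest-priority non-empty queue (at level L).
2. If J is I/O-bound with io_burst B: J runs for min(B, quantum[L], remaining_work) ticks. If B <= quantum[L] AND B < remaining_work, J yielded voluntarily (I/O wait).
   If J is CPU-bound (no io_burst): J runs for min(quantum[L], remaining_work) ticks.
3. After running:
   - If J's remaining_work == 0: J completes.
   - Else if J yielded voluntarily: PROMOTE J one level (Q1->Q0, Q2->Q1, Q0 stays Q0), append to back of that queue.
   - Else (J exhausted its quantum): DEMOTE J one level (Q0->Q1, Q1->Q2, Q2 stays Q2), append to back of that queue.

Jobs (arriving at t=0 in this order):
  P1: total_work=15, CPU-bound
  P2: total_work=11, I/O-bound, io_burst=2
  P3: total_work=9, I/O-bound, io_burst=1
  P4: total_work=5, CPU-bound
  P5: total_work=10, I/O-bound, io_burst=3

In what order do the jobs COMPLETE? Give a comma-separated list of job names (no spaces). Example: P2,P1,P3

t=0-2: P1@Q0 runs 2, rem=13, quantum used, demote→Q1. Q0=[P2,P3,P4,P5] Q1=[P1] Q2=[]
t=2-4: P2@Q0 runs 2, rem=9, I/O yield, promote→Q0. Q0=[P3,P4,P5,P2] Q1=[P1] Q2=[]
t=4-5: P3@Q0 runs 1, rem=8, I/O yield, promote→Q0. Q0=[P4,P5,P2,P3] Q1=[P1] Q2=[]
t=5-7: P4@Q0 runs 2, rem=3, quantum used, demote→Q1. Q0=[P5,P2,P3] Q1=[P1,P4] Q2=[]
t=7-9: P5@Q0 runs 2, rem=8, quantum used, demote→Q1. Q0=[P2,P3] Q1=[P1,P4,P5] Q2=[]
t=9-11: P2@Q0 runs 2, rem=7, I/O yield, promote→Q0. Q0=[P3,P2] Q1=[P1,P4,P5] Q2=[]
t=11-12: P3@Q0 runs 1, rem=7, I/O yield, promote→Q0. Q0=[P2,P3] Q1=[P1,P4,P5] Q2=[]
t=12-14: P2@Q0 runs 2, rem=5, I/O yield, promote→Q0. Q0=[P3,P2] Q1=[P1,P4,P5] Q2=[]
t=14-15: P3@Q0 runs 1, rem=6, I/O yield, promote→Q0. Q0=[P2,P3] Q1=[P1,P4,P5] Q2=[]
t=15-17: P2@Q0 runs 2, rem=3, I/O yield, promote→Q0. Q0=[P3,P2] Q1=[P1,P4,P5] Q2=[]
t=17-18: P3@Q0 runs 1, rem=5, I/O yield, promote→Q0. Q0=[P2,P3] Q1=[P1,P4,P5] Q2=[]
t=18-20: P2@Q0 runs 2, rem=1, I/O yield, promote→Q0. Q0=[P3,P2] Q1=[P1,P4,P5] Q2=[]
t=20-21: P3@Q0 runs 1, rem=4, I/O yield, promote→Q0. Q0=[P2,P3] Q1=[P1,P4,P5] Q2=[]
t=21-22: P2@Q0 runs 1, rem=0, completes. Q0=[P3] Q1=[P1,P4,P5] Q2=[]
t=22-23: P3@Q0 runs 1, rem=3, I/O yield, promote→Q0. Q0=[P3] Q1=[P1,P4,P5] Q2=[]
t=23-24: P3@Q0 runs 1, rem=2, I/O yield, promote→Q0. Q0=[P3] Q1=[P1,P4,P5] Q2=[]
t=24-25: P3@Q0 runs 1, rem=1, I/O yield, promote→Q0. Q0=[P3] Q1=[P1,P4,P5] Q2=[]
t=25-26: P3@Q0 runs 1, rem=0, completes. Q0=[] Q1=[P1,P4,P5] Q2=[]
t=26-31: P1@Q1 runs 5, rem=8, quantum used, demote→Q2. Q0=[] Q1=[P4,P5] Q2=[P1]
t=31-34: P4@Q1 runs 3, rem=0, completes. Q0=[] Q1=[P5] Q2=[P1]
t=34-37: P5@Q1 runs 3, rem=5, I/O yield, promote→Q0. Q0=[P5] Q1=[] Q2=[P1]
t=37-39: P5@Q0 runs 2, rem=3, quantum used, demote→Q1. Q0=[] Q1=[P5] Q2=[P1]
t=39-42: P5@Q1 runs 3, rem=0, completes. Q0=[] Q1=[] Q2=[P1]
t=42-50: P1@Q2 runs 8, rem=0, completes. Q0=[] Q1=[] Q2=[]

Answer: P2,P3,P4,P5,P1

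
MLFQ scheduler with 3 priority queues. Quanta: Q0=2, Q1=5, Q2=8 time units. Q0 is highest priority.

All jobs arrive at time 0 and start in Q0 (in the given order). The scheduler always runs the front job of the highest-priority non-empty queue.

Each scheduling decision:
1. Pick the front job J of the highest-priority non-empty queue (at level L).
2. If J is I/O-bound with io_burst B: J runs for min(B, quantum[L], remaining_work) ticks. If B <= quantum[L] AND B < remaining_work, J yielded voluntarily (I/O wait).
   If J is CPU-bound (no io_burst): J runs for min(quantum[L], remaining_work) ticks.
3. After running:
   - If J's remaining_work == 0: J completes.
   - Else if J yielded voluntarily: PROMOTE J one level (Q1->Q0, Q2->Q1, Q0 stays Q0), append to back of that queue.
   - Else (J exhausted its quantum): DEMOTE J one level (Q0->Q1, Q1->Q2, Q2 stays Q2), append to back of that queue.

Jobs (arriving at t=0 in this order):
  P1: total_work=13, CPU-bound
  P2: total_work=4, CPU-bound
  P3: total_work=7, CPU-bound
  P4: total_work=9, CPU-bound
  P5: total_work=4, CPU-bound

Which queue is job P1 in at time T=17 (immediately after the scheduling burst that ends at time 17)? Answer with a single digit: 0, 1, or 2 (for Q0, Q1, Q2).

t=0-2: P1@Q0 runs 2, rem=11, quantum used, demote→Q1. Q0=[P2,P3,P4,P5] Q1=[P1] Q2=[]
t=2-4: P2@Q0 runs 2, rem=2, quantum used, demote→Q1. Q0=[P3,P4,P5] Q1=[P1,P2] Q2=[]
t=4-6: P3@Q0 runs 2, rem=5, quantum used, demote→Q1. Q0=[P4,P5] Q1=[P1,P2,P3] Q2=[]
t=6-8: P4@Q0 runs 2, rem=7, quantum used, demote→Q1. Q0=[P5] Q1=[P1,P2,P3,P4] Q2=[]
t=8-10: P5@Q0 runs 2, rem=2, quantum used, demote→Q1. Q0=[] Q1=[P1,P2,P3,P4,P5] Q2=[]
t=10-15: P1@Q1 runs 5, rem=6, quantum used, demote→Q2. Q0=[] Q1=[P2,P3,P4,P5] Q2=[P1]
t=15-17: P2@Q1 runs 2, rem=0, completes. Q0=[] Q1=[P3,P4,P5] Q2=[P1]
t=17-22: P3@Q1 runs 5, rem=0, completes. Q0=[] Q1=[P4,P5] Q2=[P1]
t=22-27: P4@Q1 runs 5, rem=2, quantum used, demote→Q2. Q0=[] Q1=[P5] Q2=[P1,P4]
t=27-29: P5@Q1 runs 2, rem=0, completes. Q0=[] Q1=[] Q2=[P1,P4]
t=29-35: P1@Q2 runs 6, rem=0, completes. Q0=[] Q1=[] Q2=[P4]
t=35-37: P4@Q2 runs 2, rem=0, completes. Q0=[] Q1=[] Q2=[]

Answer: 2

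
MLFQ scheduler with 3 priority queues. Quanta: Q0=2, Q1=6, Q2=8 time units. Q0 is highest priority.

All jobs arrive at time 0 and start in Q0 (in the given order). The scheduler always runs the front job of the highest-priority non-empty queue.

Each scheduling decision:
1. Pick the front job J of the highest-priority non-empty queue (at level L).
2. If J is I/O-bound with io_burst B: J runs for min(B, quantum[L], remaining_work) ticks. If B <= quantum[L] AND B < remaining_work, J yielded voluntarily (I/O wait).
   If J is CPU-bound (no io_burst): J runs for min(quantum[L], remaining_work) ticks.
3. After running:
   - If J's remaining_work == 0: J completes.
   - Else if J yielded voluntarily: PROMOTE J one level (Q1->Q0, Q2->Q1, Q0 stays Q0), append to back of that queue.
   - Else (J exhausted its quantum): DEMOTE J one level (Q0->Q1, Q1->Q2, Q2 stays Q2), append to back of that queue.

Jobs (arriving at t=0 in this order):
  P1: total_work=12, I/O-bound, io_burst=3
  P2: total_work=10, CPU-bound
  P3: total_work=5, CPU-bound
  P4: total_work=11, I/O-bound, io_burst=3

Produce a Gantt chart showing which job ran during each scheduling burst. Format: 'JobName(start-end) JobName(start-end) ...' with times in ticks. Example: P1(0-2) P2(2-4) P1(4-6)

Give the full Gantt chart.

t=0-2: P1@Q0 runs 2, rem=10, quantum used, demote→Q1. Q0=[P2,P3,P4] Q1=[P1] Q2=[]
t=2-4: P2@Q0 runs 2, rem=8, quantum used, demote→Q1. Q0=[P3,P4] Q1=[P1,P2] Q2=[]
t=4-6: P3@Q0 runs 2, rem=3, quantum used, demote→Q1. Q0=[P4] Q1=[P1,P2,P3] Q2=[]
t=6-8: P4@Q0 runs 2, rem=9, quantum used, demote→Q1. Q0=[] Q1=[P1,P2,P3,P4] Q2=[]
t=8-11: P1@Q1 runs 3, rem=7, I/O yield, promote→Q0. Q0=[P1] Q1=[P2,P3,P4] Q2=[]
t=11-13: P1@Q0 runs 2, rem=5, quantum used, demote→Q1. Q0=[] Q1=[P2,P3,P4,P1] Q2=[]
t=13-19: P2@Q1 runs 6, rem=2, quantum used, demote→Q2. Q0=[] Q1=[P3,P4,P1] Q2=[P2]
t=19-22: P3@Q1 runs 3, rem=0, completes. Q0=[] Q1=[P4,P1] Q2=[P2]
t=22-25: P4@Q1 runs 3, rem=6, I/O yield, promote→Q0. Q0=[P4] Q1=[P1] Q2=[P2]
t=25-27: P4@Q0 runs 2, rem=4, quantum used, demote→Q1. Q0=[] Q1=[P1,P4] Q2=[P2]
t=27-30: P1@Q1 runs 3, rem=2, I/O yield, promote→Q0. Q0=[P1] Q1=[P4] Q2=[P2]
t=30-32: P1@Q0 runs 2, rem=0, completes. Q0=[] Q1=[P4] Q2=[P2]
t=32-35: P4@Q1 runs 3, rem=1, I/O yield, promote→Q0. Q0=[P4] Q1=[] Q2=[P2]
t=35-36: P4@Q0 runs 1, rem=0, completes. Q0=[] Q1=[] Q2=[P2]
t=36-38: P2@Q2 runs 2, rem=0, completes. Q0=[] Q1=[] Q2=[]

Answer: P1(0-2) P2(2-4) P3(4-6) P4(6-8) P1(8-11) P1(11-13) P2(13-19) P3(19-22) P4(22-25) P4(25-27) P1(27-30) P1(30-32) P4(32-35) P4(35-36) P2(36-38)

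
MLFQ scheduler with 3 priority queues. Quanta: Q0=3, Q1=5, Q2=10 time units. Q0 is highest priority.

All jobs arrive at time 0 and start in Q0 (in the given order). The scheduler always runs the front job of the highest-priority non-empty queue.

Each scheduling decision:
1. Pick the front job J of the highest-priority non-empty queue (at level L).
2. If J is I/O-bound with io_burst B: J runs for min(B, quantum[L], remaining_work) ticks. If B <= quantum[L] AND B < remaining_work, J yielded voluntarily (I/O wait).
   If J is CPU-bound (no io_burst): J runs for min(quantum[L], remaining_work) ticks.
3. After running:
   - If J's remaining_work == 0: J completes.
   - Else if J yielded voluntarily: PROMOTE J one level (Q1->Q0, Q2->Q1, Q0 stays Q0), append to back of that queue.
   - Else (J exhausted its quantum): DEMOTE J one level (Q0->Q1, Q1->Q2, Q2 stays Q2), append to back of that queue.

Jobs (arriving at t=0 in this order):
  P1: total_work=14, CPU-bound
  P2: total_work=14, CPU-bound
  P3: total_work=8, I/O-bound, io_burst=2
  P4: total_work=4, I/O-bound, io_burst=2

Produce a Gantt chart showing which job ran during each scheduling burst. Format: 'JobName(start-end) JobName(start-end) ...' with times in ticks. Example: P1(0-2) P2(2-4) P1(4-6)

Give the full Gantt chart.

t=0-3: P1@Q0 runs 3, rem=11, quantum used, demote→Q1. Q0=[P2,P3,P4] Q1=[P1] Q2=[]
t=3-6: P2@Q0 runs 3, rem=11, quantum used, demote→Q1. Q0=[P3,P4] Q1=[P1,P2] Q2=[]
t=6-8: P3@Q0 runs 2, rem=6, I/O yield, promote→Q0. Q0=[P4,P3] Q1=[P1,P2] Q2=[]
t=8-10: P4@Q0 runs 2, rem=2, I/O yield, promote→Q0. Q0=[P3,P4] Q1=[P1,P2] Q2=[]
t=10-12: P3@Q0 runs 2, rem=4, I/O yield, promote→Q0. Q0=[P4,P3] Q1=[P1,P2] Q2=[]
t=12-14: P4@Q0 runs 2, rem=0, completes. Q0=[P3] Q1=[P1,P2] Q2=[]
t=14-16: P3@Q0 runs 2, rem=2, I/O yield, promote→Q0. Q0=[P3] Q1=[P1,P2] Q2=[]
t=16-18: P3@Q0 runs 2, rem=0, completes. Q0=[] Q1=[P1,P2] Q2=[]
t=18-23: P1@Q1 runs 5, rem=6, quantum used, demote→Q2. Q0=[] Q1=[P2] Q2=[P1]
t=23-28: P2@Q1 runs 5, rem=6, quantum used, demote→Q2. Q0=[] Q1=[] Q2=[P1,P2]
t=28-34: P1@Q2 runs 6, rem=0, completes. Q0=[] Q1=[] Q2=[P2]
t=34-40: P2@Q2 runs 6, rem=0, completes. Q0=[] Q1=[] Q2=[]

Answer: P1(0-3) P2(3-6) P3(6-8) P4(8-10) P3(10-12) P4(12-14) P3(14-16) P3(16-18) P1(18-23) P2(23-28) P1(28-34) P2(34-40)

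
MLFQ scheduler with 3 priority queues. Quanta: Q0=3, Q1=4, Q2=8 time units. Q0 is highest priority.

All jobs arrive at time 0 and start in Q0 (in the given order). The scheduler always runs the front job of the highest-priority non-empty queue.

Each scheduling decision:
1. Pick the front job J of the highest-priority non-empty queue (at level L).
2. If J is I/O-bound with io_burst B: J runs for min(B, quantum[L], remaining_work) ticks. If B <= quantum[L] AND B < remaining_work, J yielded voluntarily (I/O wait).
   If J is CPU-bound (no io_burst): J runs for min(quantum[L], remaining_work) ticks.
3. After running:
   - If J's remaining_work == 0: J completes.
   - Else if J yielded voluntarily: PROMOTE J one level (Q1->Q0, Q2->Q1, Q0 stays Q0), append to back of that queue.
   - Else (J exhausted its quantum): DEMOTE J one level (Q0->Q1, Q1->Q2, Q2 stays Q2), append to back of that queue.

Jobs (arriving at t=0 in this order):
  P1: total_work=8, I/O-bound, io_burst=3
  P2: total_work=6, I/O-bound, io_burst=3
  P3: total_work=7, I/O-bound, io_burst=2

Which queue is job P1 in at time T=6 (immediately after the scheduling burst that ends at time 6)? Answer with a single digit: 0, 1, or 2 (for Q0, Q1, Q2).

Answer: 0

Derivation:
t=0-3: P1@Q0 runs 3, rem=5, I/O yield, promote→Q0. Q0=[P2,P3,P1] Q1=[] Q2=[]
t=3-6: P2@Q0 runs 3, rem=3, I/O yield, promote→Q0. Q0=[P3,P1,P2] Q1=[] Q2=[]
t=6-8: P3@Q0 runs 2, rem=5, I/O yield, promote→Q0. Q0=[P1,P2,P3] Q1=[] Q2=[]
t=8-11: P1@Q0 runs 3, rem=2, I/O yield, promote→Q0. Q0=[P2,P3,P1] Q1=[] Q2=[]
t=11-14: P2@Q0 runs 3, rem=0, completes. Q0=[P3,P1] Q1=[] Q2=[]
t=14-16: P3@Q0 runs 2, rem=3, I/O yield, promote→Q0. Q0=[P1,P3] Q1=[] Q2=[]
t=16-18: P1@Q0 runs 2, rem=0, completes. Q0=[P3] Q1=[] Q2=[]
t=18-20: P3@Q0 runs 2, rem=1, I/O yield, promote→Q0. Q0=[P3] Q1=[] Q2=[]
t=20-21: P3@Q0 runs 1, rem=0, completes. Q0=[] Q1=[] Q2=[]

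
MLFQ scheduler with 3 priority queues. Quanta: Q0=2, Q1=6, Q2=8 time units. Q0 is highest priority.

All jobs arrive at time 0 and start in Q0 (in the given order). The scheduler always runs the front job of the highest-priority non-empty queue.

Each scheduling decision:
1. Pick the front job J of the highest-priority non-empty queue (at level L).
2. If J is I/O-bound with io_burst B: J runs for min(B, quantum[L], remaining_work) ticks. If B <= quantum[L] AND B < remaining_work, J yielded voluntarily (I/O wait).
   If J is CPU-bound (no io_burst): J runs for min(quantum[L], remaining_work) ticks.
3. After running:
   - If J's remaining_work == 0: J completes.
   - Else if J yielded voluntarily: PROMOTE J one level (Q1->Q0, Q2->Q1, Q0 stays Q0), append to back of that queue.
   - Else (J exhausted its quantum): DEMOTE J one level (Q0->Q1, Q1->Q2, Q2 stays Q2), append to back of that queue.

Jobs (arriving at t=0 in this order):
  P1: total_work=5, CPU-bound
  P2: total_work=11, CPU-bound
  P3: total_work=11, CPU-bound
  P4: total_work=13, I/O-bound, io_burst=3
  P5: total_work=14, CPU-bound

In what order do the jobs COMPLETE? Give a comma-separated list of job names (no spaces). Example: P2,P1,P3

t=0-2: P1@Q0 runs 2, rem=3, quantum used, demote→Q1. Q0=[P2,P3,P4,P5] Q1=[P1] Q2=[]
t=2-4: P2@Q0 runs 2, rem=9, quantum used, demote→Q1. Q0=[P3,P4,P5] Q1=[P1,P2] Q2=[]
t=4-6: P3@Q0 runs 2, rem=9, quantum used, demote→Q1. Q0=[P4,P5] Q1=[P1,P2,P3] Q2=[]
t=6-8: P4@Q0 runs 2, rem=11, quantum used, demote→Q1. Q0=[P5] Q1=[P1,P2,P3,P4] Q2=[]
t=8-10: P5@Q0 runs 2, rem=12, quantum used, demote→Q1. Q0=[] Q1=[P1,P2,P3,P4,P5] Q2=[]
t=10-13: P1@Q1 runs 3, rem=0, completes. Q0=[] Q1=[P2,P3,P4,P5] Q2=[]
t=13-19: P2@Q1 runs 6, rem=3, quantum used, demote→Q2. Q0=[] Q1=[P3,P4,P5] Q2=[P2]
t=19-25: P3@Q1 runs 6, rem=3, quantum used, demote→Q2. Q0=[] Q1=[P4,P5] Q2=[P2,P3]
t=25-28: P4@Q1 runs 3, rem=8, I/O yield, promote→Q0. Q0=[P4] Q1=[P5] Q2=[P2,P3]
t=28-30: P4@Q0 runs 2, rem=6, quantum used, demote→Q1. Q0=[] Q1=[P5,P4] Q2=[P2,P3]
t=30-36: P5@Q1 runs 6, rem=6, quantum used, demote→Q2. Q0=[] Q1=[P4] Q2=[P2,P3,P5]
t=36-39: P4@Q1 runs 3, rem=3, I/O yield, promote→Q0. Q0=[P4] Q1=[] Q2=[P2,P3,P5]
t=39-41: P4@Q0 runs 2, rem=1, quantum used, demote→Q1. Q0=[] Q1=[P4] Q2=[P2,P3,P5]
t=41-42: P4@Q1 runs 1, rem=0, completes. Q0=[] Q1=[] Q2=[P2,P3,P5]
t=42-45: P2@Q2 runs 3, rem=0, completes. Q0=[] Q1=[] Q2=[P3,P5]
t=45-48: P3@Q2 runs 3, rem=0, completes. Q0=[] Q1=[] Q2=[P5]
t=48-54: P5@Q2 runs 6, rem=0, completes. Q0=[] Q1=[] Q2=[]

Answer: P1,P4,P2,P3,P5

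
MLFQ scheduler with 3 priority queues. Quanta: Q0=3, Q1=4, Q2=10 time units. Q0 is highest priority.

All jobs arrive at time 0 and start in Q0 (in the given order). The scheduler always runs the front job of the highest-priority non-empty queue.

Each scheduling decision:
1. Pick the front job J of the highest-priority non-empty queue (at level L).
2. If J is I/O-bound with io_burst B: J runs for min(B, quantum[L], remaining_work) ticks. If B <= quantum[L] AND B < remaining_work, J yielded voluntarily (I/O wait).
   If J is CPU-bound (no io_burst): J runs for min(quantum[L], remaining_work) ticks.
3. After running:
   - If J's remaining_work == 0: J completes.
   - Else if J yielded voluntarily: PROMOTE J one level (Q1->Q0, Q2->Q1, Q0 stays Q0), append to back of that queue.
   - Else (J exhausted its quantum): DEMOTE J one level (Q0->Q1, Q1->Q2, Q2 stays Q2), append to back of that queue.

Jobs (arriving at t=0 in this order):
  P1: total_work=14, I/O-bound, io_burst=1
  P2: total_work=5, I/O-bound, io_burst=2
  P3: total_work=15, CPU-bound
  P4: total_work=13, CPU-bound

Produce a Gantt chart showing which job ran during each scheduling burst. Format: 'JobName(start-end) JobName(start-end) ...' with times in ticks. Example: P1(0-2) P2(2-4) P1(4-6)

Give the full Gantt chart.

t=0-1: P1@Q0 runs 1, rem=13, I/O yield, promote→Q0. Q0=[P2,P3,P4,P1] Q1=[] Q2=[]
t=1-3: P2@Q0 runs 2, rem=3, I/O yield, promote→Q0. Q0=[P3,P4,P1,P2] Q1=[] Q2=[]
t=3-6: P3@Q0 runs 3, rem=12, quantum used, demote→Q1. Q0=[P4,P1,P2] Q1=[P3] Q2=[]
t=6-9: P4@Q0 runs 3, rem=10, quantum used, demote→Q1. Q0=[P1,P2] Q1=[P3,P4] Q2=[]
t=9-10: P1@Q0 runs 1, rem=12, I/O yield, promote→Q0. Q0=[P2,P1] Q1=[P3,P4] Q2=[]
t=10-12: P2@Q0 runs 2, rem=1, I/O yield, promote→Q0. Q0=[P1,P2] Q1=[P3,P4] Q2=[]
t=12-13: P1@Q0 runs 1, rem=11, I/O yield, promote→Q0. Q0=[P2,P1] Q1=[P3,P4] Q2=[]
t=13-14: P2@Q0 runs 1, rem=0, completes. Q0=[P1] Q1=[P3,P4] Q2=[]
t=14-15: P1@Q0 runs 1, rem=10, I/O yield, promote→Q0. Q0=[P1] Q1=[P3,P4] Q2=[]
t=15-16: P1@Q0 runs 1, rem=9, I/O yield, promote→Q0. Q0=[P1] Q1=[P3,P4] Q2=[]
t=16-17: P1@Q0 runs 1, rem=8, I/O yield, promote→Q0. Q0=[P1] Q1=[P3,P4] Q2=[]
t=17-18: P1@Q0 runs 1, rem=7, I/O yield, promote→Q0. Q0=[P1] Q1=[P3,P4] Q2=[]
t=18-19: P1@Q0 runs 1, rem=6, I/O yield, promote→Q0. Q0=[P1] Q1=[P3,P4] Q2=[]
t=19-20: P1@Q0 runs 1, rem=5, I/O yield, promote→Q0. Q0=[P1] Q1=[P3,P4] Q2=[]
t=20-21: P1@Q0 runs 1, rem=4, I/O yield, promote→Q0. Q0=[P1] Q1=[P3,P4] Q2=[]
t=21-22: P1@Q0 runs 1, rem=3, I/O yield, promote→Q0. Q0=[P1] Q1=[P3,P4] Q2=[]
t=22-23: P1@Q0 runs 1, rem=2, I/O yield, promote→Q0. Q0=[P1] Q1=[P3,P4] Q2=[]
t=23-24: P1@Q0 runs 1, rem=1, I/O yield, promote→Q0. Q0=[P1] Q1=[P3,P4] Q2=[]
t=24-25: P1@Q0 runs 1, rem=0, completes. Q0=[] Q1=[P3,P4] Q2=[]
t=25-29: P3@Q1 runs 4, rem=8, quantum used, demote→Q2. Q0=[] Q1=[P4] Q2=[P3]
t=29-33: P4@Q1 runs 4, rem=6, quantum used, demote→Q2. Q0=[] Q1=[] Q2=[P3,P4]
t=33-41: P3@Q2 runs 8, rem=0, completes. Q0=[] Q1=[] Q2=[P4]
t=41-47: P4@Q2 runs 6, rem=0, completes. Q0=[] Q1=[] Q2=[]

Answer: P1(0-1) P2(1-3) P3(3-6) P4(6-9) P1(9-10) P2(10-12) P1(12-13) P2(13-14) P1(14-15) P1(15-16) P1(16-17) P1(17-18) P1(18-19) P1(19-20) P1(20-21) P1(21-22) P1(22-23) P1(23-24) P1(24-25) P3(25-29) P4(29-33) P3(33-41) P4(41-47)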